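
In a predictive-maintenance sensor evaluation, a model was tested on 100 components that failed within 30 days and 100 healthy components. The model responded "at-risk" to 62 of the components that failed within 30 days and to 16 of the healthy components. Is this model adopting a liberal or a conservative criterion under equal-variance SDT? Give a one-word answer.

z(H) = 0.305, z(FA) = -0.994
c = −½·(z(H) + z(FA)) = 0.3445
c > 0 → conservative criterion (biased toward responding “no”).

conservative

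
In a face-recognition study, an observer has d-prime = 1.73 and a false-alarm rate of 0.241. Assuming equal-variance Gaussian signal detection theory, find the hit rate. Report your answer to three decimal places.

hit rate = 0.848

z(false-alarm rate) = z(0.241) = -0.7031
z(H) = z(FA) + d' = -0.7031 + 1.73 = 1.0269
hit rate = Φ(1.0269) = 0.8478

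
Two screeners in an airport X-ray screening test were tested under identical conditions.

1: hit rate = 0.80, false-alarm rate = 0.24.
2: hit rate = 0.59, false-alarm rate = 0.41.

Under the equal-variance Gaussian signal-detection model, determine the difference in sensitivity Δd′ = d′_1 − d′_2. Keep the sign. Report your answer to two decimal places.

Δd′ = 1.09

1: z(0.80) = 0.842, z(0.24) = -0.706, d' = 1.548
2: z(0.59) = 0.228, z(0.41) = -0.228, d' = 0.456
Δd' = d'_1 − d'_2 = 1.548 − 0.456 = 1.092
1 has the higher sensitivity.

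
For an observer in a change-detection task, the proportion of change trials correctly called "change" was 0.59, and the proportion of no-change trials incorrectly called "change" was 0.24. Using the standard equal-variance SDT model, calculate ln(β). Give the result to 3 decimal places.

Φ⁻¹(H) = Φ⁻¹(0.59) = 0.2275
Φ⁻¹(FA) = Φ⁻¹(0.24) = -0.7063
ln β = −½·[z(H)² − z(FA)²] = −0.5 × (0.0518 − 0.4989) = 0.22355

ln β = 0.224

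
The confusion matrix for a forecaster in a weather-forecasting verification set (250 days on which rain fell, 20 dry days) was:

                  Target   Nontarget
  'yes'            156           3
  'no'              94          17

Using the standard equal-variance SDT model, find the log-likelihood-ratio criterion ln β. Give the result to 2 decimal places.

H = 156/250 = 0.6240
FA = 3/20 = 0.1500
Φ⁻¹(H) = 0.316
Φ⁻¹(FA) = -1.036
ln β = −½·[z(H)² − z(FA)²] = −0.5 × (0.100 − 1.073) = 0.4865

ln β = 0.49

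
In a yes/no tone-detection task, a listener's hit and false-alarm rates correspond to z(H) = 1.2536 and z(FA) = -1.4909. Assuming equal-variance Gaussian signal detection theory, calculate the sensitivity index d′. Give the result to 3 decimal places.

d' = z(H) − z(FA) = 1.2536 − (-1.4909) = 2.7445

d′ = 2.745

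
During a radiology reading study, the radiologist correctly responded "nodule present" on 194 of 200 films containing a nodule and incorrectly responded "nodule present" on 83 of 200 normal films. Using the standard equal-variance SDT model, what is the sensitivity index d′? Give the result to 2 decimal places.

d′ = 2.10

H = 194/200 = 0.9700
FA = 83/200 = 0.4150
z(H) = z(0.9700) = 1.881
z(FA) = z(0.4150) = -0.215
d' = z(H) − z(FA) = 1.881 − (-0.215) = 2.096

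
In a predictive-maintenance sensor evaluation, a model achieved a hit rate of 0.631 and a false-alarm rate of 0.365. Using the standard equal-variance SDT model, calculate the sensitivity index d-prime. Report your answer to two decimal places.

z(H) = 0.3345
z(FA) = -0.3451
d' = z(H) − z(FA) = 0.3345 − (-0.3451) = 0.6796

d-prime = 0.68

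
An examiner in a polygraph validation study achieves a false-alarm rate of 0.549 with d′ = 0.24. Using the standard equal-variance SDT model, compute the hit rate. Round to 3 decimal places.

z(false-alarm rate) = z(0.549) = 0.1231
z(H) = z(FA) + d' = 0.1231 + 0.24 = 0.3631
hit rate = Φ(0.3631) = 0.6417

hit rate = 0.642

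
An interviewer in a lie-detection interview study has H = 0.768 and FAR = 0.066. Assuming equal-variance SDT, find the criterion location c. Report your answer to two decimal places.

Φ⁻¹(H) = Φ⁻¹(0.768) = 0.732
Φ⁻¹(FA) = Φ⁻¹(0.066) = -1.506
c = −½·[z(H) + z(FA)] = −0.5 × (0.732 + (-1.506)) = 0.387

c = 0.39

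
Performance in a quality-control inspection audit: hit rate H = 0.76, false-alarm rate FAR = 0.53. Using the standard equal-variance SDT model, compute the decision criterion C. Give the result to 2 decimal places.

Φ⁻¹(H) = Φ⁻¹(0.76) = 0.706
Φ⁻¹(FA) = Φ⁻¹(0.53) = 0.075
c = −½·[z(H) + z(FA)] = −0.5 × (0.706 + 0.075) = -0.3905

C = -0.39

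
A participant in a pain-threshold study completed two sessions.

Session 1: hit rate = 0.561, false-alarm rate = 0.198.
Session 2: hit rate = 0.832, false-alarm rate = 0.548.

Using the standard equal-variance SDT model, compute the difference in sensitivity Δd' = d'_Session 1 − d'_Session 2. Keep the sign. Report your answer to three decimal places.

Δd' = 0.161

Session 1: z(0.561) = 0.1535, z(0.198) = -0.8488, d' = 1.0023
Session 2: z(0.832) = 0.9621, z(0.548) = 0.1206, d' = 0.8415
Δd' = d'_Session 1 − d'_Session 2 = 1.0023 − 0.8415 = 0.1608
Session 1 has the higher sensitivity.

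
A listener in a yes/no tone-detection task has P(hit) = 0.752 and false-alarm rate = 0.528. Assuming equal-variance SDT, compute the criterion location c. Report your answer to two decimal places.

Φ⁻¹(H) = 0.6808
Φ⁻¹(FA) = 0.0702
c = −½·[z(H) + z(FA)] = −0.5 × (0.6808 + 0.0702) = -0.3755

c = -0.38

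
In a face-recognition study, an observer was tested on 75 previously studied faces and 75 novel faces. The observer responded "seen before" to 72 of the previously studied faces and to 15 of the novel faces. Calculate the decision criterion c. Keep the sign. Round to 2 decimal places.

H = 72/75 = 0.9600
FA = 15/75 = 0.2000
z(0.9600) = 1.7507, z(0.2000) = -0.8416
c = −½·[z(H) + z(FA)] = −0.5 × (1.7507 + (-0.8416)) = -0.45455

c = -0.45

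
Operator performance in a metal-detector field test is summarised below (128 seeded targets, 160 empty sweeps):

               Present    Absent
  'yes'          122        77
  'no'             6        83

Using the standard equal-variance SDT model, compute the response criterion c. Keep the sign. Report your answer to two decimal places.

H = 122/128 = 0.9531
FA = 77/160 = 0.4813
z(0.9531) = 1.676, z(0.4813) = -0.047
c = −½·[z(H) + z(FA)] = −0.5 × (1.676 + (-0.047)) = -0.8145

c = -0.81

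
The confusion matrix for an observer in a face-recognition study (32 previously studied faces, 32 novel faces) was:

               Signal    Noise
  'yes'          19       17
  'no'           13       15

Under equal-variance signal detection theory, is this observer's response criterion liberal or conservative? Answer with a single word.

liberal

z(H) = 0.237, z(FA) = 0.078
c = −½·(z(H) + z(FA)) = -0.1575
c < 0 → liberal criterion (biased toward responding “yes”).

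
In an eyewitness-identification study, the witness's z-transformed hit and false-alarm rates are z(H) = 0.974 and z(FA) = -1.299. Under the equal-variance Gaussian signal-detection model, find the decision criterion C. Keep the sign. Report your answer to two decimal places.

C = 0.16

c = −½·[z(H) + z(FA)] = −½·(0.974 + (-1.299)) = 0.1625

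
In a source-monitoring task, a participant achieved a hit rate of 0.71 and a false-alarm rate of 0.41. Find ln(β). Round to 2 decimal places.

z(H) = 0.553
z(FA) = -0.228
ln β = −½·[z(H)² − z(FA)²] = −0.5 × (0.306 − 0.052) = -0.127

ln β = -0.13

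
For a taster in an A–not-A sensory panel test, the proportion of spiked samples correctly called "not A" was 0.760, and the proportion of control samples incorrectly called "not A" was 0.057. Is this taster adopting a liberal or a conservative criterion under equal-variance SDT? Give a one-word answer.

conservative

z(H) = 0.706, z(FA) = -1.580
c = −½·(z(H) + z(FA)) = 0.437
c > 0 → conservative criterion (biased toward responding “no”).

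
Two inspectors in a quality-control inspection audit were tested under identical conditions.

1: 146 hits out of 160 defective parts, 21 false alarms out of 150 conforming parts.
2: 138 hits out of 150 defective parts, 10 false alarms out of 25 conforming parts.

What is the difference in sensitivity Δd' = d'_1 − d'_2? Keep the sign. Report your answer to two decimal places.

1: z(0.9125) = 1.356, z(0.1400) = -1.080, d' = 2.436
2: z(0.9200) = 1.405, z(0.4000) = -0.253, d' = 1.658
Δd' = d'_1 − d'_2 = 2.436 − 1.658 = 0.778
1 has the higher sensitivity.

Δd' = 0.78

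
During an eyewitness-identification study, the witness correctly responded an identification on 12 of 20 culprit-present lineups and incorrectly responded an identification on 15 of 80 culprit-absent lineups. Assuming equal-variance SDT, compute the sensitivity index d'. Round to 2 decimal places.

H = 12/20 = 0.6000
FA = 15/80 = 0.1875
z(H) = z(0.6000) = 0.2533
z(FA) = z(0.1875) = -0.8871
d' = z(H) − z(FA) = 0.2533 − (-0.8871) = 1.1404

d' = 1.14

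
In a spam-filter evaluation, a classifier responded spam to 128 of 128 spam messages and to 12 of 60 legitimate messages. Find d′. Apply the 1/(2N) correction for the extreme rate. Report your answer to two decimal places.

The hit rate is 128/128 = 1, so apply the 1/(2N) correction: H → 1 − 1/(2·128) = 0.99609.
z(H) = z(0.99609) = 2.660
z(FA) = z(0.20000) = -0.842
d' = 2.660 − (-0.842) = 3.502

d′ = 3.50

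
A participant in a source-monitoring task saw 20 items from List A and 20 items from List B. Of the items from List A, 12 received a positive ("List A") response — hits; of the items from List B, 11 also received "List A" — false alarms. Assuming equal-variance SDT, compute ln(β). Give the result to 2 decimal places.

H = 12/20 = 0.6000
FA = 11/20 = 0.5500
z(H) = z(0.6000) = 0.253
z(FA) = z(0.5500) = 0.126
ln β = −½·[z(H)² − z(FA)²] = −0.5 × (0.064 − 0.016) = -0.024

ln β = -0.02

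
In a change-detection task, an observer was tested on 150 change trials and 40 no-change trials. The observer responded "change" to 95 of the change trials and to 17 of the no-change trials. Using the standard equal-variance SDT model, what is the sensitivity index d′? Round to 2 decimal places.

H = 95/150 = 0.6333
FA = 17/40 = 0.4250
z(H) = 0.341
z(FA) = -0.189
d' = z(H) − z(FA) = 0.341 − (-0.189) = 0.530

d′ = 0.53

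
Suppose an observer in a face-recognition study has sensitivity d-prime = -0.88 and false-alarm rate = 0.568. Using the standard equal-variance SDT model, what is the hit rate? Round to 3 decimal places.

z(false-alarm rate) = z(0.568) = 0.1713
z(H) = z(FA) + d' = 0.1713 + (-0.88) = -0.7087
hit rate = Φ(-0.7087) = 0.2393

hit rate = 0.239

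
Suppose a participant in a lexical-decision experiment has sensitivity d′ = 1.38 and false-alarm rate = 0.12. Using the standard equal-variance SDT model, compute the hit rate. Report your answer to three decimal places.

z(false-alarm rate) = z(0.12) = -1.1750
z(H) = z(FA) + d' = -1.1750 + 1.38 = 0.2050
hit rate = Φ(0.2050) = 0.5812

hit rate = 0.581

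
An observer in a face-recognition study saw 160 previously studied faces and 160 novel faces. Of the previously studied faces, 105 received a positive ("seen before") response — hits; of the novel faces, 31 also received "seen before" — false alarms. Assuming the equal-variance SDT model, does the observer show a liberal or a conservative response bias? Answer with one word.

conservative

z(H) = 0.402, z(FA) = -0.864
c = −½·(z(H) + z(FA)) = 0.231
c > 0 → conservative criterion (biased toward responding “no”).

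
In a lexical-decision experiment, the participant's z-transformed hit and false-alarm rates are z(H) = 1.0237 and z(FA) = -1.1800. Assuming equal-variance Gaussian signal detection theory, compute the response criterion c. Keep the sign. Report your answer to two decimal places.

c = −½·[z(H) + z(FA)] = −½·(1.0237 + (-1.1800)) = 0.07815
c > 0: the participant has a conservative response bias.

c = 0.08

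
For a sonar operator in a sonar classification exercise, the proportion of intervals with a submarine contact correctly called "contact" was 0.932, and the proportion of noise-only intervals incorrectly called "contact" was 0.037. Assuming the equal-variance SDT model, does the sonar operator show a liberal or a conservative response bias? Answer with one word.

z(H) = 1.491, z(FA) = -1.787
c = −½·(z(H) + z(FA)) = 0.148
c > 0 → conservative criterion (biased toward responding “no”).

conservative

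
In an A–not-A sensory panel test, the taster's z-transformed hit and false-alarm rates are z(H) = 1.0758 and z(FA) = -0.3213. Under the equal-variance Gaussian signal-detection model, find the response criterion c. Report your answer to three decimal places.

c = −½·[z(H) + z(FA)] = −½·(1.0758 + (-0.3213)) = -0.37725
c < 0: the taster has a liberal response bias.

c = -0.377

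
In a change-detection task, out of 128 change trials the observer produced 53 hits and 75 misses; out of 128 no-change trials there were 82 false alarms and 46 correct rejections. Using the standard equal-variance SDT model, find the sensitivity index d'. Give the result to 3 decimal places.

d' = -0.577

H = 53/128 = 0.4141
FA = 82/128 = 0.6406
Φ⁻¹(H) = Φ⁻¹(0.4141) = -0.2170
Φ⁻¹(FA) = Φ⁻¹(0.6406) = 0.3601
d' = z(H) − z(FA) = -0.2170 − 0.3601 = -0.5771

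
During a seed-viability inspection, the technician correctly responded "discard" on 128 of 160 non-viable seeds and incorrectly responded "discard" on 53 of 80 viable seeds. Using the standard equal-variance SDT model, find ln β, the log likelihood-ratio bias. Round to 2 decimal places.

H = 128/160 = 0.8000
FA = 53/80 = 0.6625
Φ⁻¹(H) = Φ⁻¹(0.8000) = 0.842
Φ⁻¹(FA) = Φ⁻¹(0.6625) = 0.419
ln β = −½·[z(H)² − z(FA)²] = −0.5 × (0.709 − 0.176) = -0.2665

ln β = -0.27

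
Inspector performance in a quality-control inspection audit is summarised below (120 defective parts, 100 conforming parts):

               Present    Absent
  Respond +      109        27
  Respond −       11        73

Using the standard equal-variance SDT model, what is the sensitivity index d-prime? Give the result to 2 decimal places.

d-prime = 1.94

H = 109/120 = 0.9083
FA = 27/100 = 0.2700
Φ⁻¹(H) = Φ⁻¹(0.9083) = 1.3304
Φ⁻¹(FA) = Φ⁻¹(0.2700) = -0.6128
d' = z(H) − z(FA) = 1.3304 − (-0.6128) = 1.9432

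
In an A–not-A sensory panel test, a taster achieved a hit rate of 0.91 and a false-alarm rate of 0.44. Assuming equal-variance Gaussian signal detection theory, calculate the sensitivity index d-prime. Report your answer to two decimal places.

d-prime = 1.49

Φ⁻¹(H) = Φ⁻¹(0.91) = 1.341
Φ⁻¹(FA) = Φ⁻¹(0.44) = -0.151
d' = z(H) − z(FA) = 1.341 − (-0.151) = 1.492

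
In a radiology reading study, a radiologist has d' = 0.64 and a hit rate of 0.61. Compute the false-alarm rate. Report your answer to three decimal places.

false-alarm rate = 0.359

z(hit rate) = z(0.61) = 0.2793
z(FA) = z(H) − d' = 0.2793 − 0.64 = -0.3607
false-alarm rate = Φ(-0.3607) = 0.3592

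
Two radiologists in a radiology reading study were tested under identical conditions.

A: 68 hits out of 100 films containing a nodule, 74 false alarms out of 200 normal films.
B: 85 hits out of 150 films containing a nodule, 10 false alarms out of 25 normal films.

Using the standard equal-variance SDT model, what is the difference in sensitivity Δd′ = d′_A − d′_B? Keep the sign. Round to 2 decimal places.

Δd′ = 0.38

A: z(0.6800) = 0.468, z(0.3700) = -0.332, d' = 0.800
B: z(0.5667) = 0.168, z(0.4000) = -0.253, d' = 0.421
Δd' = d'_A − d'_B = 0.800 − 0.421 = 0.379
A has the higher sensitivity.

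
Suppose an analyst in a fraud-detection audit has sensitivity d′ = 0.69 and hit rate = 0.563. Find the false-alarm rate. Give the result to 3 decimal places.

false-alarm rate = 0.298

z(hit rate) = z(0.563) = 0.1586
z(FA) = z(H) − d' = 0.1586 − 0.69 = -0.5314
false-alarm rate = Φ(-0.5314) = 0.2976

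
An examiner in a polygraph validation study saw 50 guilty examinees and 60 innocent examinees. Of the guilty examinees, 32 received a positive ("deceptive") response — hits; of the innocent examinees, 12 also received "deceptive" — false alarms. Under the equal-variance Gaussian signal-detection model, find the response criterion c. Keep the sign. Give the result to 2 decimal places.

c = 0.24

H = 32/50 = 0.6400
FA = 12/60 = 0.2000
z(0.6400) = 0.358, z(0.2000) = -0.842
c = −½·[z(H) + z(FA)] = −0.5 × (0.358 + (-0.842)) = 0.242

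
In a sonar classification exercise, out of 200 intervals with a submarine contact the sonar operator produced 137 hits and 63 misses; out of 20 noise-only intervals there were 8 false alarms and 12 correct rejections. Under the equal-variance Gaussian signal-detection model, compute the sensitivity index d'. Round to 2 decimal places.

d' = 0.74

H = 137/200 = 0.6850
FA = 8/20 = 0.4000
z(H) = z(0.6850) = 0.4817
z(FA) = z(0.4000) = -0.2533
d' = z(H) − z(FA) = 0.4817 − (-0.2533) = 0.7350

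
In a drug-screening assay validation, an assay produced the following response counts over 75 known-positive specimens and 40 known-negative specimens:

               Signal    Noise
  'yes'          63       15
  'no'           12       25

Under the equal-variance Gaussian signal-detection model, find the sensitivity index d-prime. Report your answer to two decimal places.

d-prime = 1.31

H = 63/75 = 0.8400
FA = 15/40 = 0.3750
Φ⁻¹(0.8400) = 0.994, Φ⁻¹(0.3750) = -0.319
d' = z(H) − z(FA) = 0.994 − (-0.319) = 1.313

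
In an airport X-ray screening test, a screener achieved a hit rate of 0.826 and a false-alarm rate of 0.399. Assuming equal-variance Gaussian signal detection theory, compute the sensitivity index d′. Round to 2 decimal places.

z(H) = 0.938
z(FA) = -0.256
d' = z(H) − z(FA) = 0.938 − (-0.256) = 1.194

d′ = 1.19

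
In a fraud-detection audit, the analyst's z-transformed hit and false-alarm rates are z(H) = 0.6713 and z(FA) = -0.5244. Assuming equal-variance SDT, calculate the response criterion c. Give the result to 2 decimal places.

c = −½·[z(H) + z(FA)] = −½·(0.6713 + (-0.5244)) = -0.07345

c = -0.07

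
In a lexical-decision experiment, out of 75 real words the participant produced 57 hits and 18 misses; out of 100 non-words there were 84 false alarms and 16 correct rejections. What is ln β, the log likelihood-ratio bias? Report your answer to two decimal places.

H = 57/75 = 0.7600
FA = 84/100 = 0.8400
z(H) = z(0.7600) = 0.706
z(FA) = z(0.8400) = 0.994
ln β = −½·[z(H)² − z(FA)²] = −0.5 × (0.498 − 0.988) = 0.245

ln β = 0.25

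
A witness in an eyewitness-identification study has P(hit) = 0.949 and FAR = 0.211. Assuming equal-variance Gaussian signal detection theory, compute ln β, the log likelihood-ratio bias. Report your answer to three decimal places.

ln β = -1.015

z(H) = 1.6352
z(FA) = -0.8030
ln β = −½·[z(H)² − z(FA)²] = −0.5 × (2.6739 − 0.6448) = -1.01455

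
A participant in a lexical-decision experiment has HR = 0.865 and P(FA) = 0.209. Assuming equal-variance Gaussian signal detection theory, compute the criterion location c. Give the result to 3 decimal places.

z(H) = z(0.865) = 1.1031
z(FA) = z(0.209) = -0.8099
c = −½·[z(H) + z(FA)] = −0.5 × (1.1031 + (-0.8099)) = -0.1466

c = -0.147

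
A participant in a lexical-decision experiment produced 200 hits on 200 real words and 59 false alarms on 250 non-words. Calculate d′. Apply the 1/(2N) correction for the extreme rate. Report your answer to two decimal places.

d′ = 3.53

The hit rate is 200/200 = 1, so apply the 1/(2N) correction: H → 1 − 1/(2·200) = 0.99750.
z(H) = z(0.99750) = 2.807
z(FA) = z(0.23600) = -0.719
d' = 2.807 − (-0.719) = 3.526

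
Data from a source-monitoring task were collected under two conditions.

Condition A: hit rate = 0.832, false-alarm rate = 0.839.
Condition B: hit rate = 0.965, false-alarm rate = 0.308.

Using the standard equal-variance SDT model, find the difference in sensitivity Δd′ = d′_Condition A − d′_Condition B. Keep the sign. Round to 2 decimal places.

Condition A: z(0.832) = 0.962, z(0.839) = 0.990, d' = -0.028
Condition B: z(0.965) = 1.812, z(0.308) = -0.502, d' = 2.314
Δd' = d'_Condition A − d'_Condition B = -0.028 − 2.314 = -2.342
Condition B has the higher sensitivity.

Δd′ = -2.34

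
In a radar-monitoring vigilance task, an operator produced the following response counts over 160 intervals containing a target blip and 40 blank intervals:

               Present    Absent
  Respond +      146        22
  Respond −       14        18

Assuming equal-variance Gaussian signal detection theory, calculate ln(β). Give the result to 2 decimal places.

ln β = -0.91

H = 146/160 = 0.9125
FA = 22/40 = 0.5500
z(H) = 1.356
z(FA) = 0.126
ln β = −½·[z(H)² − z(FA)²] = −0.5 × (1.839 − 0.016) = -0.9115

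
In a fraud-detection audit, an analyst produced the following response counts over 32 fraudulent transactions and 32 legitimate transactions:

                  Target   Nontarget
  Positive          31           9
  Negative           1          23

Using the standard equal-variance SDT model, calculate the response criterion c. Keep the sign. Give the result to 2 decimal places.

H = 31/32 = 0.9688
FA = 9/32 = 0.2812
z(H) = 1.863
z(FA) = -0.579
c = −½·[z(H) + z(FA)] = −0.5 × (1.863 + (-0.579)) = -0.642
c < 0: the analyst has a liberal response bias.

c = -0.64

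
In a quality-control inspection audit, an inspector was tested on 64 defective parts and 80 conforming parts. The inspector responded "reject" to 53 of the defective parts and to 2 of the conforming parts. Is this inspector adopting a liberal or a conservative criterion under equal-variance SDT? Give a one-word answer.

z(H) = 0.947, z(FA) = -1.960
c = −½·(z(H) + z(FA)) = 0.5065
c > 0 → conservative criterion (biased toward responding “no”).

conservative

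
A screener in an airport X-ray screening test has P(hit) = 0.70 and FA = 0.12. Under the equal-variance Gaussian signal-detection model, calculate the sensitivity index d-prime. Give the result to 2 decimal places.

z(H) = z(0.70) = 0.5244
z(FA) = z(0.12) = -1.1750
d' = z(H) − z(FA) = 0.5244 − (-1.1750) = 1.6994

d-prime = 1.70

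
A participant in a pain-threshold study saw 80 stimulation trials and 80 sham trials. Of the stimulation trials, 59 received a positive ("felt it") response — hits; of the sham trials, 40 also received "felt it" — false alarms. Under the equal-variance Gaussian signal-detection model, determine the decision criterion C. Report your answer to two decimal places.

C = -0.32

H = 59/80 = 0.7375
FA = 40/80 = 0.5000
z(H) = 0.636
z(FA) = 0.000
c = −½·[z(H) + z(FA)] = −0.5 × (0.636 + 0.000) = -0.318
c < 0: the participant has a liberal response bias.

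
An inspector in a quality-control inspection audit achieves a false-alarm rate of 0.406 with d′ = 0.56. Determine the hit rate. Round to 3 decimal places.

hit rate = 0.626

z(false-alarm rate) = z(0.406) = -0.2378
z(H) = z(FA) + d' = -0.2378 + 0.56 = 0.3222
hit rate = Φ(0.3222) = 0.6263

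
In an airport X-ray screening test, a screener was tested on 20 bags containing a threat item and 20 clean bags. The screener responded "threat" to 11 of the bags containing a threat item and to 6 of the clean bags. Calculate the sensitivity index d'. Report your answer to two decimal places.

H = 11/20 = 0.5500
FA = 6/20 = 0.3000
Φ⁻¹(H) = 0.1257
Φ⁻¹(FA) = -0.5244
d' = z(H) − z(FA) = 0.1257 − (-0.5244) = 0.6501

d' = 0.65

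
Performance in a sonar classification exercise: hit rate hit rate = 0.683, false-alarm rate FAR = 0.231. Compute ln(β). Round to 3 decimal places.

ln β = 0.157

z(H) = 0.4761
z(FA) = -0.7356
ln β = −½·[z(H)² − z(FA)²] = −0.5 × (0.2267 − 0.5411) = 0.1572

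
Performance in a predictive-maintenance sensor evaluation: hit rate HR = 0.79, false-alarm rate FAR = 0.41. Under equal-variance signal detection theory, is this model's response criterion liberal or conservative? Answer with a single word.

z(H) = 0.806, z(FA) = -0.228
c = −½·(z(H) + z(FA)) = -0.289
c < 0 → liberal criterion (biased toward responding “yes”).

liberal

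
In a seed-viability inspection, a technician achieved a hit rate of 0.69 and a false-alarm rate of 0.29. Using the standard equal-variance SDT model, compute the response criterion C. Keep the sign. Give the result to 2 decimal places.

C = 0.03

z(H) = z(0.69) = 0.4959
z(FA) = z(0.29) = -0.5534
c = −½·[z(H) + z(FA)] = −0.5 × (0.4959 + (-0.5534)) = 0.02875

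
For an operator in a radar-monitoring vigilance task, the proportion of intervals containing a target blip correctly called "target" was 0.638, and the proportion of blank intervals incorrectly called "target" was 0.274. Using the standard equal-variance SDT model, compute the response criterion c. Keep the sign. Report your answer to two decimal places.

Φ⁻¹(H) = Φ⁻¹(0.638) = 0.3531
Φ⁻¹(FA) = Φ⁻¹(0.274) = -0.6008
c = −½·[z(H) + z(FA)] = −0.5 × (0.3531 + (-0.6008)) = 0.12385

c = 0.12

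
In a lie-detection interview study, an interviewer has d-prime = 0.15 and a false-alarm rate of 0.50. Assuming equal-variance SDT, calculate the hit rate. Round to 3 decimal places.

z(false-alarm rate) = z(0.50) = 0.0000
z(H) = z(FA) + d' = 0.0000 + 0.15 = 0.1500
hit rate = Φ(0.1500) = 0.5596

hit rate = 0.560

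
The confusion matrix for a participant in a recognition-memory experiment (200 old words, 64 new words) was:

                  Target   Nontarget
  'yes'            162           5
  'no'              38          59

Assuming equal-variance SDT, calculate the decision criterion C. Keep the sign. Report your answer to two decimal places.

C = 0.27

H = 162/200 = 0.8100
FA = 5/64 = 0.0781
z(H) = z(0.8100) = 0.878
z(FA) = z(0.0781) = -1.418
c = −½·[z(H) + z(FA)] = −0.5 × (0.878 + (-1.418)) = 0.270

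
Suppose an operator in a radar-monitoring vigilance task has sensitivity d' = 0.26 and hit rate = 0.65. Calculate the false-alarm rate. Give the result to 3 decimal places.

z(hit rate) = z(0.65) = 0.3853
z(FA) = z(H) − d' = 0.3853 − 0.26 = 0.1253
false-alarm rate = Φ(0.1253) = 0.5499

false-alarm rate = 0.550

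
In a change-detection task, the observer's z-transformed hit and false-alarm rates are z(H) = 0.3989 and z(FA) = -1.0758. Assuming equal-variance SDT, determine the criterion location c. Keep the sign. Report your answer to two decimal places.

c = −½·[z(H) + z(FA)] = −½·(0.3989 + (-1.0758)) = 0.33845
c > 0: the observer has a conservative response bias.

c = 0.34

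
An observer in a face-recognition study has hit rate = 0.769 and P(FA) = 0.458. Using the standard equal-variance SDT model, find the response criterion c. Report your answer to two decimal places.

c = -0.32

Φ⁻¹(H) = Φ⁻¹(0.769) = 0.7356
Φ⁻¹(FA) = Φ⁻¹(0.458) = -0.1055
c = −½·[z(H) + z(FA)] = −0.5 × (0.7356 + (-0.1055)) = -0.31505
c < 0: the observer has a liberal response bias.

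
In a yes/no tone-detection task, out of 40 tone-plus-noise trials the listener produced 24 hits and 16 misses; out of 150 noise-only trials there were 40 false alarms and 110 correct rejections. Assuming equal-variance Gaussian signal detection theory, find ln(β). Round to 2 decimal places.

H = 24/40 = 0.6000
FA = 40/150 = 0.2667
z(H) = z(0.6000) = 0.253
z(FA) = z(0.2667) = -0.623
ln β = −½·[z(H)² − z(FA)²] = −0.5 × (0.064 − 0.388) = 0.162

ln β = 0.16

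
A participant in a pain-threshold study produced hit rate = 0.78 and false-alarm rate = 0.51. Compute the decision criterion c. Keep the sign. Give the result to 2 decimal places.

c = -0.40

Φ⁻¹(0.78) = 0.7722, Φ⁻¹(0.51) = 0.0251
c = −½·[z(H) + z(FA)] = −0.5 × (0.7722 + 0.0251) = -0.39865
c < 0: the participant has a liberal response bias.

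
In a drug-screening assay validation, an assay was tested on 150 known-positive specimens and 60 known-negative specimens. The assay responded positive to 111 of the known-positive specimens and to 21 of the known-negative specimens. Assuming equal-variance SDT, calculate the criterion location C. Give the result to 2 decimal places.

C = -0.13

H = 111/150 = 0.7400
FA = 21/60 = 0.3500
z(0.7400) = 0.6433, z(0.3500) = -0.3853
c = −½·[z(H) + z(FA)] = −0.5 × (0.6433 + (-0.3853)) = -0.1290
c < 0: the assay has a liberal response bias.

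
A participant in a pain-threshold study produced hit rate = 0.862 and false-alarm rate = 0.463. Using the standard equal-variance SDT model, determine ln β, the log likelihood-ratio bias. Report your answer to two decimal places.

Φ⁻¹(0.862) = 1.089, Φ⁻¹(0.463) = -0.093
ln β = −½·[z(H)² − z(FA)²] = −0.5 × (1.186 − 0.009) = -0.5885

ln β = -0.59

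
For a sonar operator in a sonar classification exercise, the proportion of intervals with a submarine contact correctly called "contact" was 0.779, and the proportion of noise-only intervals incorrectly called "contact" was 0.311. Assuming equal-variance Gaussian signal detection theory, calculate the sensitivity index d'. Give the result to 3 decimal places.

Φ⁻¹(H) = Φ⁻¹(0.779) = 0.7688
Φ⁻¹(FA) = Φ⁻¹(0.311) = -0.4930
d' = z(H) − z(FA) = 0.7688 − (-0.4930) = 1.2618

d' = 1.262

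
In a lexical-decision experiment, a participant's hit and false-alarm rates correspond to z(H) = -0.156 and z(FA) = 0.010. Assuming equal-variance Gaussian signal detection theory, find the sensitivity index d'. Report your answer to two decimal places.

d' = -0.17

d' = z(H) − z(FA) = -0.156 − 0.010 = -0.166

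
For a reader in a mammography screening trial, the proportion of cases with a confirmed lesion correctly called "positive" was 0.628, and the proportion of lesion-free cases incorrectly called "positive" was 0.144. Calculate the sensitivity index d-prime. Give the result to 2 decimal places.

d-prime = 1.39

z(0.628) = 0.327, z(0.144) = -1.063
d' = z(H) − z(FA) = 0.327 − (-1.063) = 1.390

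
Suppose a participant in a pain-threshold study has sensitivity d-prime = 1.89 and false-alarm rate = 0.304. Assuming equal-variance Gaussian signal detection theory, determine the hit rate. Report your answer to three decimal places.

hit rate = 0.916

z(false-alarm rate) = z(0.304) = -0.5129
z(H) = z(FA) + d' = -0.5129 + 1.89 = 1.3771
hit rate = Φ(1.3771) = 0.9158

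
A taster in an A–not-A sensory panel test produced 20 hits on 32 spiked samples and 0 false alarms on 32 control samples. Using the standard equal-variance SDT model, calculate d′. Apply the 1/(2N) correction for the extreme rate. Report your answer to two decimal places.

d′ = 2.47

The false-alarm rate is 0/32 = 0, so apply the 1/(2N) correction: FA → 1/(2·32) = 0.01562.
z(H) = z(0.62500) = 0.319
z(FA) = z(0.01562) = -2.154
d' = 0.319 − (-2.154) = 2.473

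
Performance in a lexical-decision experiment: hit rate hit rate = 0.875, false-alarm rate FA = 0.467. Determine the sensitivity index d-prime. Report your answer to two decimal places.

d-prime = 1.23

z(0.875) = 1.1503, z(0.467) = -0.0828
d' = z(H) − z(FA) = 1.1503 − (-0.0828) = 1.2331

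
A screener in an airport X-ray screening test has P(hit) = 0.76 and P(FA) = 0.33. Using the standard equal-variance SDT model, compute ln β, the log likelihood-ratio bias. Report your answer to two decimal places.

ln β = -0.15

z(H) = 0.706
z(FA) = -0.440
ln β = −½·[z(H)² − z(FA)²] = −0.5 × (0.498 − 0.194) = -0.152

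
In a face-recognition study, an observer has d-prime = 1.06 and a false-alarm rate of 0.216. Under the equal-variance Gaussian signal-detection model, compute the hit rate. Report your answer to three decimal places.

z(false-alarm rate) = z(0.216) = -0.7858
z(H) = z(FA) + d' = -0.7858 + 1.06 = 0.2742
hit rate = Φ(0.2742) = 0.6080

hit rate = 0.608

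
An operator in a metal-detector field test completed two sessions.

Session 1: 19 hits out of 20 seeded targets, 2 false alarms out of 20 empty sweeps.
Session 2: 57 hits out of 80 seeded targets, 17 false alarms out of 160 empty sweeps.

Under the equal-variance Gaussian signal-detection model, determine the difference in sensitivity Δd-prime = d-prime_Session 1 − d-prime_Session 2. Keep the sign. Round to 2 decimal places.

Session 1: z(0.9500) = 1.645, z(0.1000) = -1.282, d' = 2.927
Session 2: z(0.7125) = 0.561, z(0.1062) = -1.247, d' = 1.808
Δd' = d'_Session 1 − d'_Session 2 = 2.927 − 1.808 = 1.119
Session 1 has the higher sensitivity.

Δd-prime = 1.12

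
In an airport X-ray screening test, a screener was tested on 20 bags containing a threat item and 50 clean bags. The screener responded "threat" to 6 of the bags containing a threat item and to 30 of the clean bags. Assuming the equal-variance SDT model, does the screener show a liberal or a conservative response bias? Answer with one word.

conservative

z(H) = -0.524, z(FA) = 0.253
c = −½·(z(H) + z(FA)) = 0.1355
c > 0 → conservative criterion (biased toward responding “no”).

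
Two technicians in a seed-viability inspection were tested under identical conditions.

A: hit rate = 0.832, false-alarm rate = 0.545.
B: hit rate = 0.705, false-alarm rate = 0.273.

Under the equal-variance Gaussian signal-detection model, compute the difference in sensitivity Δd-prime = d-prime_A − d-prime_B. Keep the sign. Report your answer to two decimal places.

A: z(0.832) = 0.962, z(0.545) = 0.113, d' = 0.849
B: z(0.705) = 0.539, z(0.273) = -0.604, d' = 1.143
Δd' = d'_A − d'_B = 0.849 − 1.143 = -0.294
B has the higher sensitivity.

Δd-prime = -0.29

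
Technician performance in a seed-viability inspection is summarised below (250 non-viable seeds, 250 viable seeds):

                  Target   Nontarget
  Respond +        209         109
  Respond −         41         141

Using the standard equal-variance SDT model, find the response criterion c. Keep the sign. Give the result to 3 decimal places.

c = -0.409

H = 209/250 = 0.8360
FA = 109/250 = 0.4360
z(H) = z(0.8360) = 0.9782
z(FA) = z(0.4360) = -0.1611
c = −½·[z(H) + z(FA)] = −0.5 × (0.9782 + (-0.1611)) = -0.40855
c < 0: the technician has a liberal response bias.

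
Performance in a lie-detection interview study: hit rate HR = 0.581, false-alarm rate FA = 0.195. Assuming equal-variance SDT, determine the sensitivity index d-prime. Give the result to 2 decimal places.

z(H) = 0.2045
z(FA) = -0.8596
d' = z(H) − z(FA) = 0.2045 − (-0.8596) = 1.0641

d-prime = 1.06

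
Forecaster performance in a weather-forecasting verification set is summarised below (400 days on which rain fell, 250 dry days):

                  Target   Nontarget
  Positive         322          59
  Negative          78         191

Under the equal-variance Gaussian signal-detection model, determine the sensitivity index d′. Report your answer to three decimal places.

d′ = 1.579

H = 322/400 = 0.8050
FA = 59/250 = 0.2360
z(H) = z(0.8050) = 0.8596
z(FA) = z(0.2360) = -0.7192
d' = z(H) − z(FA) = 0.8596 − (-0.7192) = 1.5788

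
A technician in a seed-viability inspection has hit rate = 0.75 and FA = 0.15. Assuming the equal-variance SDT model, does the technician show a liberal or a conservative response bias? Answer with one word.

z(H) = 0.674, z(FA) = -1.036
c = −½·(z(H) + z(FA)) = 0.181
c > 0 → conservative criterion (biased toward responding “no”).

conservative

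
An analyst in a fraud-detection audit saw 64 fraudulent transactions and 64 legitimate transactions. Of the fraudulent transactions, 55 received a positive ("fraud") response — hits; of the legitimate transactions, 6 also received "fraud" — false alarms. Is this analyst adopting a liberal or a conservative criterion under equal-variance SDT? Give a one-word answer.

conservative

z(H) = 1.078, z(FA) = -1.318
c = −½·(z(H) + z(FA)) = 0.120
c > 0 → conservative criterion (biased toward responding “no”).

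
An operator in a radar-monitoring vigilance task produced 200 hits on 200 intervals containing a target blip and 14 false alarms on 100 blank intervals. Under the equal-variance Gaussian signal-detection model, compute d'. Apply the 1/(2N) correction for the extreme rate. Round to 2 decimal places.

The hit rate is 200/200 = 1, so apply the 1/(2N) correction: H → 1 − 1/(2·200) = 0.99750.
z(H) = z(0.99750) = 2.807
z(FA) = z(0.14000) = -1.080
d' = 2.807 − (-1.080) = 3.887

d' = 3.89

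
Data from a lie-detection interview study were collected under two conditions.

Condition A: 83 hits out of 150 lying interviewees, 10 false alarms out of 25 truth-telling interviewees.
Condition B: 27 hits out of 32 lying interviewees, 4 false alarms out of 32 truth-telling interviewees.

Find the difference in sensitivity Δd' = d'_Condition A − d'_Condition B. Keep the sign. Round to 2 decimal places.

Δd' = -1.77

Condition A: z(0.5533) = 0.134, z(0.4000) = -0.253, d' = 0.387
Condition B: z(0.8438) = 1.010, z(0.1250) = -1.150, d' = 2.160
Δd' = d'_Condition A − d'_Condition B = 0.387 − 2.160 = -1.773
Condition B has the higher sensitivity.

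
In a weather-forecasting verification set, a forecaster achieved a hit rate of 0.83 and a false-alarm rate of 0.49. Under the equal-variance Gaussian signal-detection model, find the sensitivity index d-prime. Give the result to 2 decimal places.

d-prime = 0.98

z(H) = z(0.83) = 0.954
z(FA) = z(0.49) = -0.025
d' = z(H) − z(FA) = 0.954 − (-0.025) = 0.979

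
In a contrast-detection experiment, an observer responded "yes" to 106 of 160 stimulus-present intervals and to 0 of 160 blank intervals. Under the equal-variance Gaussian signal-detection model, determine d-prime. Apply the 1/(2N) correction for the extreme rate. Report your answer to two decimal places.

The false-alarm rate is 0/160 = 0, so apply the 1/(2N) correction: FA → 1/(2·160) = 0.00313.
z(H) = z(0.66250) = 0.419
z(FA) = z(0.00313) = -2.734
d' = 0.419 − (-2.734) = 3.153

d-prime = 3.15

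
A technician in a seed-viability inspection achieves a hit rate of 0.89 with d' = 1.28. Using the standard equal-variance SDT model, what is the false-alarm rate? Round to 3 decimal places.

false-alarm rate = 0.479

z(hit rate) = z(0.89) = 1.2265
z(FA) = z(H) − d' = 1.2265 − 1.28 = -0.0535
false-alarm rate = Φ(-0.0535) = 0.4787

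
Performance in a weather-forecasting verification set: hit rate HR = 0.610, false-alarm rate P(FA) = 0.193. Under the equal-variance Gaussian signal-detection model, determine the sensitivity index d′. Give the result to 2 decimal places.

d′ = 1.15

z(H) = 0.2793
z(FA) = -0.8669
d' = z(H) − z(FA) = 0.2793 − (-0.8669) = 1.1462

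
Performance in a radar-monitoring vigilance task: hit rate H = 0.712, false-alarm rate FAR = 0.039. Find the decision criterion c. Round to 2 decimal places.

z(0.712) = 0.559, z(0.039) = -1.762
c = −½·[z(H) + z(FA)] = −0.5 × (0.559 + (-1.762)) = 0.6015

c = 0.60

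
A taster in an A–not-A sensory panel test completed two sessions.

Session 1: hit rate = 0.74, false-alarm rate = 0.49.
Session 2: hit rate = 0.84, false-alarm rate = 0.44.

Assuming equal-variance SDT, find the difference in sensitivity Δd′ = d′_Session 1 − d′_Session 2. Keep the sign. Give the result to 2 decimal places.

Δd′ = -0.48

Session 1: z(0.74) = 0.643, z(0.49) = -0.025, d' = 0.668
Session 2: z(0.84) = 0.994, z(0.44) = -0.151, d' = 1.145
Δd' = d'_Session 1 − d'_Session 2 = 0.668 − 1.145 = -0.477
Session 2 has the higher sensitivity.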